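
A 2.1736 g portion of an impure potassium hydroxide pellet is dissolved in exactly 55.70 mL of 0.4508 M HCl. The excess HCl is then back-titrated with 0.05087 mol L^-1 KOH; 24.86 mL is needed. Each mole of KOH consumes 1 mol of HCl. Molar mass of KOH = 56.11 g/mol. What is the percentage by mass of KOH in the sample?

Total n(HCl) added = 0.4508 x 0.05570 = 0.02511 mol.
n(KOH) used = 0.05087 x 0.02486 = 0.001265 mol, which equals the excess n(HCl).
So n(HCl) consumed by the sample = 0.02511 - 0.001265 = 0.02384 mol.
n(KOH) = 0.02384 / 1 = 0.02384 mol.
mass KOH = 0.02384 x 56.11 = 1.338 g, so %KOH = 1.338/2.1736 x 100 = 61.6%.

61.6%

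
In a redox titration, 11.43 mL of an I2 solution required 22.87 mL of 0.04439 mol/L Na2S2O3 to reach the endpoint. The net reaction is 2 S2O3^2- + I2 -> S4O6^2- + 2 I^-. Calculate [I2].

n(Na2S2O3) = 0.04439 x 0.02287 = 0.001015 mol.
From the balanced equation, 2 mol Na2S2O3 reacts with 1 mol I2, so n(I2) = 0.001015 x 1/2 = 0.0005076 mol.
[I2] = 0.0005076 / 0.01143 L = 0.0444 M.

0.0444 M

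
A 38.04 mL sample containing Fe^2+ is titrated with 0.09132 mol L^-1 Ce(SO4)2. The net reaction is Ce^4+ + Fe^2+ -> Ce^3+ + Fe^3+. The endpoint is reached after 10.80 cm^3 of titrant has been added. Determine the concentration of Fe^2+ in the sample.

0.0259 M

n(Ce(SO4)2) = 0.09132 x 0.01080 = 0.0009863 mol.
From the balanced equation, 1 mol Ce(SO4)2 reacts with 1 mol Fe^2+, so n(Fe^2+) = 0.0009863 x 1/1 = 0.0009863 mol.
[Fe^2+] = 0.0009863 / 0.03804 L = 0.0259 M.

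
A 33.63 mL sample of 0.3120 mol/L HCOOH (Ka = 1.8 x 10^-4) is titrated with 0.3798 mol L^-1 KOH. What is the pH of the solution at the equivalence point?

8.49

n(HCOOH) = 0.3120 x 0.03363 = 0.01049 mol; V(KOH) at equivalence = 0.01049/0.3798 = 0.02763 L.
At equivalence all the acid is converted to HCOO-; total volume = 0.03363 + 0.02763 = 0.06126 L, so [HCOO-] = 0.01049/0.06126 = 0.1713 M.
Kb = Kw/Ka = 1.0e-14 / 1.8 x 10^-4 = 5.56e-11.
[OH^-] = sqrt(Kb x [HCOO-]) = sqrt(5.56e-11 x 0.1713) = 3.08e-6 M.
pOH = 5.51, so pH = 14.00 - 5.51 = 8.49.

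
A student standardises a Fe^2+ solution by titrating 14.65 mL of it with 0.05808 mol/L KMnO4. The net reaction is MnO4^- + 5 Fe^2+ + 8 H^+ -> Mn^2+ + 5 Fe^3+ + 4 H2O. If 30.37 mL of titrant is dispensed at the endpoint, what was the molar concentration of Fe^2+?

0.602 M

n(KMnO4) = 0.05808 x 0.03037 = 0.001764 mol.
From the balanced equation, 1 mol KMnO4 reacts with 5 mol Fe^2+, so n(Fe^2+) = 0.001764 x 5/1 = 0.008819 mol.
[Fe^2+] = 0.008819 / 0.01465 L = 0.602 M.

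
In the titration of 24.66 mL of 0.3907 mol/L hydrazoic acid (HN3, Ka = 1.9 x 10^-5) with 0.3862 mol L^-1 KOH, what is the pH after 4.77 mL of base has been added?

4.09

Initial n(HN3) = 0.3907 x 0.02466 = 0.009635 mol.
n(KOH) added = 0.3862 x 0.004770 = 0.001842 mol, converting that many moles of HN3 to N3-.
Remaining n(HN3) = 0.007792 mol; n(N3-) = 0.001842 mol.
By Henderson-Hasselbalch, pH = pKa + log([A^-]/[HA]) = 4.72 + log(0.001842/0.007792) = 4.72 + (-0.63) = 4.09.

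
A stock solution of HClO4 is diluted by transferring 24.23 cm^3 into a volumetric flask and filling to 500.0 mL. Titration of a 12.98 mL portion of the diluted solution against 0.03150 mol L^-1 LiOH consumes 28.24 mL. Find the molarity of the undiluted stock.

n(LiOH) = 0.03150 x 0.02824 = 0.0008896 mol.
n(HClO4) in the aliquot = 0.0008896 mol.
[diluted HClO4] = 0.0008896 / 0.01298 = 0.06853 M.
Dilution factor = 500.0/24.23 = 20.64, so [stock] = 0.06853 x 20.64 = 1.41 M.

1.41 M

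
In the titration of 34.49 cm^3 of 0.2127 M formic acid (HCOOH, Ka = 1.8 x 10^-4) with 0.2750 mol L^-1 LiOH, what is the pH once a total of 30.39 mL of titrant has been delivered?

n(acid) = 0.2127 x 0.03449 = 0.007336 mol; n(LiOH) added = 0.2750 x 0.03039 = 0.008357 mol.
Base is in excess by 0.008357 - 0.007336 = 0.001021 mol in a total volume of 0.06488 L.
[OH^-] = 0.001021/0.06488 = 0.01574 M, so pOH = 1.80 and pH = 14.00 - 1.80 = 12.20.

12.20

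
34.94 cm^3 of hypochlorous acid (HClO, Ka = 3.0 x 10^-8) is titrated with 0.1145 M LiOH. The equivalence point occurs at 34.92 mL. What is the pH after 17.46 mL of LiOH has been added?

17.46 mL is exactly half the equivalence volume (34.92/2), i.e. the half-equivalence point.
There, n(HA) = n(A^-), so pH = pKa = -log(3.0 x 10^-8) = 7.52.

7.52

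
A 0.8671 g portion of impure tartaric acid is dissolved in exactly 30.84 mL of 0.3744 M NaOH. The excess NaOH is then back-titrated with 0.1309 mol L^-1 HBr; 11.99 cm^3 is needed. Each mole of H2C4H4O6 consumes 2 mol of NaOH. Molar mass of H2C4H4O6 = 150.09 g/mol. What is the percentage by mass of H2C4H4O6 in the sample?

86.3%

Total n(NaOH) added = 0.3744 x 0.03084 = 0.01155 mol.
n(HBr) used = 0.1309 x 0.01199 = 0.001569 mol, which equals the excess n(NaOH).
So n(NaOH) consumed by the sample = 0.01155 - 0.001569 = 0.009977 mol.
n(H2C4H4O6) = 0.009977 / 2 = 0.004989 mol.
mass H2C4H4O6 = 0.004989 x 150.09 = 0.7487 g, so %H2C4H4O6 = 0.7487/0.8671 x 100 = 86.3%.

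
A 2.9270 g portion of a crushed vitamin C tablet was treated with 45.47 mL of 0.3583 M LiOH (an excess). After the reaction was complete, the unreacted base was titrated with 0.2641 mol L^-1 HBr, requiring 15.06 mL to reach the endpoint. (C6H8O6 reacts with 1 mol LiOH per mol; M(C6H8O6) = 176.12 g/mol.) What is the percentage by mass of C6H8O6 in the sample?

Total n(LiOH) added = 0.3583 x 0.04547 = 0.01629 mol.
n(HBr) used = 0.2641 x 0.01506 = 0.003977 mol, which equals the excess n(LiOH).
So n(LiOH) consumed by the sample = 0.01629 - 0.003977 = 0.01231 mol.
n(C6H8O6) = 0.01231 / 1 = 0.01231 mol.
mass C6H8O6 = 0.01231 x 176.12 = 2.169 g, so %C6H8O6 = 2.169/2.9270 x 100 = 74.1%.

74.1%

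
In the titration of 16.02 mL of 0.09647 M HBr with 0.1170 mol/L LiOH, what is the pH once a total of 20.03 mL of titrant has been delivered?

12.35

n(acid) = 0.09647 x 0.01602 = 0.001545 mol; n(LiOH) added = 0.1170 x 0.02003 = 0.002344 mol.
Base is in excess by 0.002344 - 0.001545 = 0.0007981 mol in a total volume of 0.03605 L.
[OH^-] = 0.0007981/0.03605 = 0.02214 M, so pOH = 1.65 and pH = 14.00 - 1.65 = 12.35.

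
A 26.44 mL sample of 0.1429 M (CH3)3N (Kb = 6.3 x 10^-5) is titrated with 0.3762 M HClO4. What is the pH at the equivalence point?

5.39

n((CH3)3N) = 0.1429 x 0.02644 = 0.003778 mol; V(HClO4) at equivalence = 0.003778/0.3762 = 0.01004 L.
At equivalence the base is fully converted to (CH3)3NH+; total volume = 0.03648 L, so [(CH3)3NH+] = 0.003778/0.03648 = 0.1036 M.
Ka((CH3)3NH+) = Kw/Kb = 1.0e-14 / 6.3 x 10^-5 = 1.59e-10.
[H^+] = sqrt(Ka x [(CH3)3NH+]) = sqrt(1.59e-10 x 0.1036) = 4.05e-6 M.
pH = -log(4.05e-6) = 5.39.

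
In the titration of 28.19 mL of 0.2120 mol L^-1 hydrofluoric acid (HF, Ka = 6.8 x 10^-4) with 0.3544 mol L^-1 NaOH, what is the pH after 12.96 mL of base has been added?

3.69

Initial n(HF) = 0.2120 x 0.02819 = 0.005976 mol.
n(NaOH) added = 0.3544 x 0.01296 = 0.004593 mol, converting that many moles of HF to F-.
Remaining n(HF) = 0.001383 mol; n(F-) = 0.004593 mol.
By Henderson-Hasselbalch, pH = pKa + log([A^-]/[HA]) = 3.17 + log(0.004593/0.001383) = 3.17 + (+0.52) = 3.69.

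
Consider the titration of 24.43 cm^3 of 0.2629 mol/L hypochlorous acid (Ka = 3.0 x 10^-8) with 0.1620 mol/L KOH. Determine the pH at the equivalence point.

10.26

n(HClO) = 0.2629 x 0.02443 = 0.006423 mol; V(KOH) at equivalence = 0.006423/0.1620 = 0.03965 L.
At equivalence all the acid is converted to ClO-; total volume = 0.02443 + 0.03965 = 0.06408 L, so [ClO-] = 0.006423/0.06408 = 0.1002 M.
Kb = Kw/Ka = 1.0e-14 / 3.0 x 10^-8 = 3.33e-7.
[OH^-] = sqrt(Kb x [ClO-]) = sqrt(3.33e-7 x 0.1002) = 0.000183 M.
pOH = 3.74, so pH = 14.00 - 3.74 = 10.26.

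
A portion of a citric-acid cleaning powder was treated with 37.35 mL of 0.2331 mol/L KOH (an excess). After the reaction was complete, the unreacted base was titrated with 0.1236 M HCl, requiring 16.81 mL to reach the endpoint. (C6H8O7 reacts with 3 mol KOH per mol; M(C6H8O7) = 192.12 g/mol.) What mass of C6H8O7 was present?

0.424 g

Total n(KOH) added = 0.2331 x 0.03735 = 0.008706 mol.
n(HCl) used = 0.1236 x 0.01681 = 0.002078 mol, which equals the excess n(KOH).
So n(KOH) consumed by the sample = 0.008706 - 0.002078 = 0.006629 mol.
n(C6H8O7) = 0.006629 / 3 = 0.002210 mol.
mass = 0.002210 mol x 192.12 g/mol = 0.424 g.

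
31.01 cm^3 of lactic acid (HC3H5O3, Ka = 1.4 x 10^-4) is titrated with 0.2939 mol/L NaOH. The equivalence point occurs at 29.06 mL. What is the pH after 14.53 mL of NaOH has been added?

3.85

14.53 mL is exactly half the equivalence volume (29.06/2), i.e. the half-equivalence point.
There, n(HA) = n(A^-), so pH = pKa = -log(1.4 x 10^-4) = 3.85.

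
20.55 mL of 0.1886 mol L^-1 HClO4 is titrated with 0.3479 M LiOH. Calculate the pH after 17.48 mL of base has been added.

12.76

n(acid) = 0.1886 x 0.02055 = 0.003876 mol; n(LiOH) added = 0.3479 x 0.01748 = 0.006081 mol.
Base is in excess by 0.006081 - 0.003876 = 0.002206 mol in a total volume of 0.03803 L.
[OH^-] = 0.002206/0.03803 = 0.05800 M, so pOH = 1.24 and pH = 14.00 - 1.24 = 12.76.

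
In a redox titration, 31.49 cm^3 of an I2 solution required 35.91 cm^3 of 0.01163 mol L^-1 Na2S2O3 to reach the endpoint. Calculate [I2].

n(Na2S2O3) = 0.01163 x 0.03591 = 0.0004176 mol.
From the balanced equation, 2 mol Na2S2O3 reacts with 1 mol I2, so n(I2) = 0.0004176 x 1/2 = 0.0002088 mol.
[I2] = 0.0002088 / 0.03149 L = 0.00663 M.

0.00663 M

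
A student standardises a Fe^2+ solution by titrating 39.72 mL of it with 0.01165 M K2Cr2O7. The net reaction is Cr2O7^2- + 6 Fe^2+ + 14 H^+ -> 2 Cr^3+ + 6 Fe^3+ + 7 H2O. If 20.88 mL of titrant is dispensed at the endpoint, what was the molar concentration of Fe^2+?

0.0367 M

n(K2Cr2O7) = 0.01165 x 0.02088 = 0.0002433 mol.
From the balanced equation, 1 mol K2Cr2O7 reacts with 6 mol Fe^2+, so n(Fe^2+) = 0.0002433 x 6/1 = 0.001460 mol.
[Fe^2+] = 0.001460 / 0.03972 L = 0.0367 M.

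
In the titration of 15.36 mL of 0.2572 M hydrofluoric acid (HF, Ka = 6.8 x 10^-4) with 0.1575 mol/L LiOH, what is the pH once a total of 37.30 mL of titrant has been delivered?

n(acid) = 0.2572 x 0.01536 = 0.003951 mol; n(LiOH) added = 0.1575 x 0.03730 = 0.005875 mol.
Base is in excess by 0.005875 - 0.003951 = 0.001924 mol in a total volume of 0.05266 L.
[OH^-] = 0.001924/0.05266 = 0.03654 M, so pOH = 1.44 and pH = 14.00 - 1.44 = 12.56.

12.56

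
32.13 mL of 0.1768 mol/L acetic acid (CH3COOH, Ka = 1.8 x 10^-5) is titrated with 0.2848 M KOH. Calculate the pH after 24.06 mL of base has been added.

12.32

n(acid) = 0.1768 x 0.03213 = 0.005681 mol; n(KOH) added = 0.2848 x 0.02406 = 0.006852 mol.
Base is in excess by 0.006852 - 0.005681 = 0.001172 mol in a total volume of 0.05619 L.
[OH^-] = 0.001172/0.05619 = 0.02085 M, so pOH = 1.68 and pH = 14.00 - 1.68 = 12.32.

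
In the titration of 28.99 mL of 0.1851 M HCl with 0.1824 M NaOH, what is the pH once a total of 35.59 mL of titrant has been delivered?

n(acid) = 0.1851 x 0.02899 = 0.005366 mol; n(NaOH) added = 0.1824 x 0.03559 = 0.006492 mol.
Base is in excess by 0.006492 - 0.005366 = 0.001126 mol in a total volume of 0.06458 L.
[OH^-] = 0.001126/0.06458 = 0.01743 M, so pOH = 1.76 and pH = 14.00 - 1.76 = 12.24.

12.24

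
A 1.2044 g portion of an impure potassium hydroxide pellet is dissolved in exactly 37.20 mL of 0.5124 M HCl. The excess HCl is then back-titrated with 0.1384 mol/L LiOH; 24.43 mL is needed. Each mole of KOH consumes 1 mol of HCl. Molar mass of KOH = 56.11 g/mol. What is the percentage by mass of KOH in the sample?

Total n(HCl) added = 0.5124 x 0.03720 = 0.01906 mol.
n(LiOH) used = 0.1384 x 0.02443 = 0.003381 mol, which equals the excess n(HCl).
So n(HCl) consumed by the sample = 0.01906 - 0.003381 = 0.01568 mol.
n(KOH) = 0.01568 / 1 = 0.01568 mol.
mass KOH = 0.01568 x 56.11 = 0.8798 g, so %KOH = 0.8798/1.2044 x 100 = 73.1%.

73.1%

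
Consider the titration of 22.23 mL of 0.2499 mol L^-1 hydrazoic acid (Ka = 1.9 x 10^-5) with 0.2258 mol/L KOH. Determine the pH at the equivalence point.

n(HN3) = 0.2499 x 0.02223 = 0.005555 mol; V(KOH) at equivalence = 0.005555/0.2258 = 0.02460 L.
At equivalence all the acid is converted to N3-; total volume = 0.02223 + 0.02460 = 0.04683 L, so [N3-] = 0.005555/0.04683 = 0.1186 M.
Kb = Kw/Ka = 1.0e-14 / 1.9 x 10^-5 = 5.26e-10.
[OH^-] = sqrt(Kb x [N3-]) = sqrt(5.26e-10 x 0.1186) = 7.90e-6 M.
pOH = 5.10, so pH = 14.00 - 5.10 = 8.90.

8.90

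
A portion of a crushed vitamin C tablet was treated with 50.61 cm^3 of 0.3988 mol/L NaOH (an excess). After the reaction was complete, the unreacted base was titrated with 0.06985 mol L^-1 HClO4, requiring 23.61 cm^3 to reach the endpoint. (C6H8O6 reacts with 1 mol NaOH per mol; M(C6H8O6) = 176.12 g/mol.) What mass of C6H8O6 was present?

3.26 g

Total n(NaOH) added = 0.3988 x 0.05061 = 0.02018 mol.
n(HClO4) used = 0.06985 x 0.02361 = 0.001649 mol, which equals the excess n(NaOH).
So n(NaOH) consumed by the sample = 0.02018 - 0.001649 = 0.01853 mol.
n(C6H8O6) = 0.01853 / 1 = 0.01853 mol.
mass = 0.01853 mol x 176.12 g/mol = 3.26 g.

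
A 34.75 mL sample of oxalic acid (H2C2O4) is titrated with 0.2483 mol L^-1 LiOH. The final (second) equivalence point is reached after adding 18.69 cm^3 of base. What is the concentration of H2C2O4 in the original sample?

0.0668 M

n(LiOH) = 0.2483 x 0.01869 = 0.004641 mol.
At the final (second) equivalence point, 2 mol OH^- react per mol H2C2O4, so n(H2C2O4) = 0.004641 / 2 = 0.002320 mol.
[H2C2O4] = 0.002320 / 0.03475 L = 0.0668 M.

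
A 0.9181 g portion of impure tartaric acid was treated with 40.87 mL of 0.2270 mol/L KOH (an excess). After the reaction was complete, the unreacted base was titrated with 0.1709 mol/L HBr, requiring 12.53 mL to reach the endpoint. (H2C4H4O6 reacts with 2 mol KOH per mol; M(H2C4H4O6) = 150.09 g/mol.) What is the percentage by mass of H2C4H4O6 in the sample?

Total n(KOH) added = 0.2270 x 0.04087 = 0.009277 mol.
n(HBr) used = 0.1709 x 0.01253 = 0.002141 mol, which equals the excess n(KOH).
So n(KOH) consumed by the sample = 0.009277 - 0.002141 = 0.007136 mol.
n(H2C4H4O6) = 0.007136 / 2 = 0.003568 mol.
mass H2C4H4O6 = 0.003568 x 150.09 = 0.5355 g, so %H2C4H4O6 = 0.5355/0.9181 x 100 = 58.3%.

58.3%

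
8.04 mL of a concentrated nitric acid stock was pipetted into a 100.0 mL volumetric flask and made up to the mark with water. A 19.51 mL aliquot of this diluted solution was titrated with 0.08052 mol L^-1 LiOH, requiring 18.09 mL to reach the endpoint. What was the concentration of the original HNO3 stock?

0.929 M

n(LiOH) = 0.08052 x 0.01809 = 0.001457 mol.
n(HNO3) in the aliquot = 0.001457 mol.
[diluted HNO3] = 0.001457 / 0.01951 = 0.07466 M.
Dilution factor = 100.0/8.040 = 12.44, so [stock] = 0.07466 x 12.44 = 0.929 M.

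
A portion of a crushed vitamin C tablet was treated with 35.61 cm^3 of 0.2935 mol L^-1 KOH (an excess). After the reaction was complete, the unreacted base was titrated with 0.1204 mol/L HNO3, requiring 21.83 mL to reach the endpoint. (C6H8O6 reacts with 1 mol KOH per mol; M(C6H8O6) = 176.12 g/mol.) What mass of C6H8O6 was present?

Total n(KOH) added = 0.2935 x 0.03561 = 0.01045 mol.
n(HNO3) used = 0.1204 x 0.02183 = 0.002628 mol, which equals the excess n(KOH).
So n(KOH) consumed by the sample = 0.01045 - 0.002628 = 0.007823 mol.
n(C6H8O6) = 0.007823 / 1 = 0.007823 mol.
mass = 0.007823 mol x 176.12 g/mol = 1.38 g.

1.38 g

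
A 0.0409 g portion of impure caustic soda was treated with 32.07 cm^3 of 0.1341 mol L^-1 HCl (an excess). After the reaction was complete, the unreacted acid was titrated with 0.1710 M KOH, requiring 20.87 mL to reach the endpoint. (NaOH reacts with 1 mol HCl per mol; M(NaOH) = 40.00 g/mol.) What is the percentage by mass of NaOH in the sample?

71.6%

Total n(HCl) added = 0.1341 x 0.03207 = 0.004301 mol.
n(KOH) used = 0.1710 x 0.02087 = 0.003569 mol, which equals the excess n(HCl).
So n(HCl) consumed by the sample = 0.004301 - 0.003569 = 0.0007318 mol.
n(NaOH) = 0.0007318 / 1 = 0.0007318 mol.
mass NaOH = 0.0007318 x 40.00 = 0.02927 g, so %NaOH = 0.02927/0.0409 x 100 = 71.6%.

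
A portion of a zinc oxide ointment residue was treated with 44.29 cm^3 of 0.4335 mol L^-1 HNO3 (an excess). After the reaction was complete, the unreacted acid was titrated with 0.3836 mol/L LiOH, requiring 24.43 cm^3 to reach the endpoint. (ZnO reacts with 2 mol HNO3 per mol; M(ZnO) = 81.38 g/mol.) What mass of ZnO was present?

0.400 g

Total n(HNO3) added = 0.4335 x 0.04429 = 0.01920 mol.
n(LiOH) used = 0.3836 x 0.02443 = 0.009371 mol, which equals the excess n(HNO3).
So n(HNO3) consumed by the sample = 0.01920 - 0.009371 = 0.009828 mol.
n(ZnO) = 0.009828 / 2 = 0.004914 mol.
mass = 0.004914 mol x 81.38 g/mol = 0.400 g.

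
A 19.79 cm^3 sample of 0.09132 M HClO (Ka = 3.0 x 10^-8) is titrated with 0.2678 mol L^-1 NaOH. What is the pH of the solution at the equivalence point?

n(HClO) = 0.09132 x 0.01979 = 0.001807 mol; V(NaOH) at equivalence = 0.001807/0.2678 = 0.006748 L.
At equivalence all the acid is converted to ClO-; total volume = 0.01979 + 0.006748 = 0.02654 L, so [ClO-] = 0.001807/0.02654 = 0.06810 M.
Kb = Kw/Ka = 1.0e-14 / 3.0 x 10^-8 = 3.33e-7.
[OH^-] = sqrt(Kb x [ClO-]) = sqrt(3.33e-7 x 0.06810) = 0.000151 M.
pOH = 3.82, so pH = 14.00 - 3.82 = 10.18.

10.18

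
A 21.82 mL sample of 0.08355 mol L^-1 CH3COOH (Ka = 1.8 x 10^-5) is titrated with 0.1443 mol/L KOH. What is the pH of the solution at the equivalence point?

n(CH3COOH) = 0.08355 x 0.02182 = 0.001823 mol; V(KOH) at equivalence = 0.001823/0.1443 = 0.01263 L.
At equivalence all the acid is converted to CH3COO-; total volume = 0.02182 + 0.01263 = 0.03445 L, so [CH3COO-] = 0.001823/0.03445 = 0.05291 M.
Kb = Kw/Ka = 1.0e-14 / 1.8 x 10^-5 = 5.56e-10.
[OH^-] = sqrt(Kb x [CH3COO-]) = sqrt(5.56e-10 x 0.05291) = 5.42e-6 M.
pOH = 5.27, so pH = 14.00 - 5.27 = 8.73.

8.73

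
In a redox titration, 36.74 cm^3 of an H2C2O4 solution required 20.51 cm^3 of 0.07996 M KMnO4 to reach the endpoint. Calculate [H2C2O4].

n(KMnO4) = 0.07996 x 0.02051 = 0.001640 mol.
From the balanced equation, 2 mol KMnO4 reacts with 5 mol H2C2O4, so n(H2C2O4) = 0.001640 x 5/2 = 0.004100 mol.
[H2C2O4] = 0.004100 / 0.03674 L = 0.112 M.

0.112 M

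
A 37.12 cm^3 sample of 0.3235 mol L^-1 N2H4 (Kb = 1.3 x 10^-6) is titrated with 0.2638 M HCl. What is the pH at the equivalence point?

4.48

n(N2H4) = 0.3235 x 0.03712 = 0.01201 mol; V(HCl) at equivalence = 0.01201/0.2638 = 0.04552 L.
At equivalence the base is fully converted to N2H5+; total volume = 0.08264 L, so [N2H5+] = 0.01201/0.08264 = 0.1453 M.
Ka(N2H5+) = Kw/Kb = 1.0e-14 / 1.3 x 10^-6 = 7.69e-9.
[H^+] = sqrt(Ka x [N2H5+]) = sqrt(7.69e-9 x 0.1453) = 3.34e-5 M.
pH = -log(3.34e-5) = 4.48.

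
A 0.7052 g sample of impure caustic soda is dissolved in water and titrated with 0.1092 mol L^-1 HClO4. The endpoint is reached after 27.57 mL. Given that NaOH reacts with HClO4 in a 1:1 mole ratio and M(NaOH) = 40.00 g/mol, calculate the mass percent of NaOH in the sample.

17.1%

n(HClO4) = 0.1092 x 0.02757 = 0.003011 mol.
n(NaOH) = 0.003011 / 1 = 0.003011 mol.
mass of NaOH = 0.003011 x 40.00 = 0.1204 g.
% purity = 0.1204 / 0.7052 x 100 = 17.1%.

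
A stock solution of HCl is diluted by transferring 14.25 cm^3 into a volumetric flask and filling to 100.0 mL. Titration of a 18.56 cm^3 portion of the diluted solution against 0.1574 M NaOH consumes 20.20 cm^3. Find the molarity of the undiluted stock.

1.20 M

n(NaOH) = 0.1574 x 0.02020 = 0.003179 mol.
n(HCl) in the aliquot = 0.003179 mol.
[diluted HCl] = 0.003179 / 0.01856 = 0.1713 M.
Dilution factor = 100.0/14.25 = 7.018, so [stock] = 0.1713 x 7.018 = 1.20 M.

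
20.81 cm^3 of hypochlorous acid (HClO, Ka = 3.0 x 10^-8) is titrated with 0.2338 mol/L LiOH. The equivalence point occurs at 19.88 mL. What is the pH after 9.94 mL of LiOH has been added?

7.52

9.94 mL is exactly half the equivalence volume (19.88/2), i.e. the half-equivalence point.
There, n(HA) = n(A^-), so pH = pKa = -log(3.0 x 10^-8) = 7.52.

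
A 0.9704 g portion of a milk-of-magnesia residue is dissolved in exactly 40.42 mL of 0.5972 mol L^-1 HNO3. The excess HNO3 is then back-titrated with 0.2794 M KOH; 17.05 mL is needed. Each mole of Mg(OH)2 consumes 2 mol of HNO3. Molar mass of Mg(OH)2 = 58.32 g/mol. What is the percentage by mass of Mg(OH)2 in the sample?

58.2%

Total n(HNO3) added = 0.5972 x 0.04042 = 0.02414 mol.
n(KOH) used = 0.2794 x 0.01705 = 0.004764 mol, which equals the excess n(HNO3).
So n(HNO3) consumed by the sample = 0.02414 - 0.004764 = 0.01938 mol.
n(Mg(OH)2) = 0.01938 / 2 = 0.009688 mol.
mass Mg(OH)2 = 0.009688 x 58.32 = 0.5650 g, so %Mg(OH)2 = 0.5650/0.9704 x 100 = 58.2%.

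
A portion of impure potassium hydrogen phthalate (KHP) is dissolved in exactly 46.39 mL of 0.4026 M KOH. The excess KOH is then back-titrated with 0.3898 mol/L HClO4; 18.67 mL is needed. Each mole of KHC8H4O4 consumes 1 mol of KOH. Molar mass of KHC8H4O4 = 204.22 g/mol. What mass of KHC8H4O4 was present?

2.33 g

Total n(KOH) added = 0.4026 x 0.04639 = 0.01868 mol.
n(HClO4) used = 0.3898 x 0.01867 = 0.007278 mol, which equals the excess n(KOH).
So n(KOH) consumed by the sample = 0.01868 - 0.007278 = 0.01140 mol.
n(KHC8H4O4) = 0.01140 / 1 = 0.01140 mol.
mass = 0.01140 mol x 204.22 g/mol = 2.33 g.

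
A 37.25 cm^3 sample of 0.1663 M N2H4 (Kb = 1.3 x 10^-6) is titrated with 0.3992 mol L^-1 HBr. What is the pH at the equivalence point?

4.52

n(N2H4) = 0.1663 x 0.03725 = 0.006195 mol; V(HBr) at equivalence = 0.006195/0.3992 = 0.01552 L.
At equivalence the base is fully converted to N2H5+; total volume = 0.05277 L, so [N2H5+] = 0.006195/0.05277 = 0.1174 M.
Ka(N2H5+) = Kw/Kb = 1.0e-14 / 1.3 x 10^-6 = 7.69e-9.
[H^+] = sqrt(Ka x [N2H5+]) = sqrt(7.69e-9 x 0.1174) = 3.01e-5 M.
pH = -log(3.01e-5) = 4.52.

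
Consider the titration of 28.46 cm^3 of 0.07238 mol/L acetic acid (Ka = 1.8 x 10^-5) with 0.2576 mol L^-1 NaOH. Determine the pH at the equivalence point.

n(CH3COOH) = 0.07238 x 0.02846 = 0.002060 mol; V(NaOH) at equivalence = 0.002060/0.2576 = 0.007997 L.
At equivalence all the acid is converted to CH3COO-; total volume = 0.02846 + 0.007997 = 0.03646 L, so [CH3COO-] = 0.002060/0.03646 = 0.05650 M.
Kb = Kw/Ka = 1.0e-14 / 1.8 x 10^-5 = 5.56e-10.
[OH^-] = sqrt(Kb x [CH3COO-]) = sqrt(5.56e-10 x 0.05650) = 5.60e-6 M.
pOH = 5.25, so pH = 14.00 - 5.25 = 8.75.

8.75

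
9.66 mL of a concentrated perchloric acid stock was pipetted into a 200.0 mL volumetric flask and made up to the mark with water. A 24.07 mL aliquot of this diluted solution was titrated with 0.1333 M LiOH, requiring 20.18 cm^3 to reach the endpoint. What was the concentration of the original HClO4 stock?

2.31 M

n(LiOH) = 0.1333 x 0.02018 = 0.002690 mol.
n(HClO4) in the aliquot = 0.002690 mol.
[diluted HClO4] = 0.002690 / 0.02407 = 0.1118 M.
Dilution factor = 200.0/9.660 = 20.70, so [stock] = 0.1118 x 20.70 = 2.31 M.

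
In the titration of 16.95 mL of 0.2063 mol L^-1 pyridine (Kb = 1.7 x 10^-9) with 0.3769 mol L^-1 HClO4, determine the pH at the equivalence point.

n(C5H5N) = 0.2063 x 0.01695 = 0.003497 mol; V(HClO4) at equivalence = 0.003497/0.3769 = 0.009278 L.
At equivalence the base is fully converted to C5H5NH+; total volume = 0.02623 L, so [C5H5NH+] = 0.003497/0.02623 = 0.1333 M.
Ka(C5H5NH+) = Kw/Kb = 1.0e-14 / 1.7 x 10^-9 = 5.88e-6.
[H^+] = sqrt(Ka x [C5H5NH+]) = sqrt(5.88e-6 x 0.1333) = 0.000886 M.
pH = -log(0.000886) = 3.05.

3.05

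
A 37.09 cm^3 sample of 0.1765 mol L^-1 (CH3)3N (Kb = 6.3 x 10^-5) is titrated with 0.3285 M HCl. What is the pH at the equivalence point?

n((CH3)3N) = 0.1765 x 0.03709 = 0.006546 mol; V(HCl) at equivalence = 0.006546/0.3285 = 0.01993 L.
At equivalence the base is fully converted to (CH3)3NH+; total volume = 0.05702 L, so [(CH3)3NH+] = 0.006546/0.05702 = 0.1148 M.
Ka((CH3)3NH+) = Kw/Kb = 1.0e-14 / 6.3 x 10^-5 = 1.59e-10.
[H^+] = sqrt(Ka x [(CH3)3NH+]) = sqrt(1.59e-10 x 0.1148) = 4.27e-6 M.
pH = -log(4.27e-6) = 5.37.

5.37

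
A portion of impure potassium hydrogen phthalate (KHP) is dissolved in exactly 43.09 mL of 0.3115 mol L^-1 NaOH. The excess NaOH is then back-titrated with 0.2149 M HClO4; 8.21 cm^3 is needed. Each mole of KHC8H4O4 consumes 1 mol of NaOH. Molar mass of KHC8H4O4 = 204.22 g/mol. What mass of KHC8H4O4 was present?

2.38 g

Total n(NaOH) added = 0.3115 x 0.04309 = 0.01342 mol.
n(HClO4) used = 0.2149 x 0.008210 = 0.001764 mol, which equals the excess n(NaOH).
So n(NaOH) consumed by the sample = 0.01342 - 0.001764 = 0.01166 mol.
n(KHC8H4O4) = 0.01166 / 1 = 0.01166 mol.
mass = 0.01166 mol x 204.22 g/mol = 2.38 g.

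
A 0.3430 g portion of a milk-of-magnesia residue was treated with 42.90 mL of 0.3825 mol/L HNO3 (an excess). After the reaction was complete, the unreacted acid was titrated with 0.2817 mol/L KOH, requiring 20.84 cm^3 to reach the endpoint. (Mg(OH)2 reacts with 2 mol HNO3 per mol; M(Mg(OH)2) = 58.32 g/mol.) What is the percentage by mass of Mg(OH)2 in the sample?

89.6%

Total n(HNO3) added = 0.3825 x 0.04290 = 0.01641 mol.
n(KOH) used = 0.2817 x 0.02084 = 0.005871 mol, which equals the excess n(HNO3).
So n(HNO3) consumed by the sample = 0.01641 - 0.005871 = 0.01054 mol.
n(Mg(OH)2) = 0.01054 / 2 = 0.005269 mol.
mass Mg(OH)2 = 0.005269 x 58.32 = 0.3073 g, so %Mg(OH)2 = 0.3073/0.3430 x 100 = 89.6%.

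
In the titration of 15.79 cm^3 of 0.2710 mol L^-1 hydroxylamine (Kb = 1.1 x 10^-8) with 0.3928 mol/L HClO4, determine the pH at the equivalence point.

3.42

n(NH2OH) = 0.2710 x 0.01579 = 0.004279 mol; V(HClO4) at equivalence = 0.004279/0.3928 = 0.01089 L.
At equivalence the base is fully converted to NH3OH+; total volume = 0.02668 L, so [NH3OH+] = 0.004279/0.02668 = 0.1604 M.
Ka(NH3OH+) = Kw/Kb = 1.0e-14 / 1.1 x 10^-8 = 9.09e-7.
[H^+] = sqrt(Ka x [NH3OH+]) = sqrt(9.09e-7 x 0.1604) = 0.000382 M.
pH = -log(0.000382) = 3.42.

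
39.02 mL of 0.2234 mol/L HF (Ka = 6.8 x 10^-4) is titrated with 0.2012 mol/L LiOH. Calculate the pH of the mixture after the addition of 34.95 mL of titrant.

Initial n(HF) = 0.2234 x 0.03902 = 0.008717 mol.
n(LiOH) added = 0.2012 x 0.03495 = 0.007032 mol, converting that many moles of HF to F-.
Remaining n(HF) = 0.001685 mol; n(F-) = 0.007032 mol.
By Henderson-Hasselbalch, pH = pKa + log([A^-]/[HA]) = 3.17 + log(0.007032/0.001685) = 3.17 + (+0.62) = 3.79.

3.79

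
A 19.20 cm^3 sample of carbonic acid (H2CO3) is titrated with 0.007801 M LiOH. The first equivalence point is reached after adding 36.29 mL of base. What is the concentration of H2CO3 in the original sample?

n(LiOH) = 0.007801 x 0.03629 = 0.0002831 mol.
At the first equivalence point, 1 mol OH^- react per mol H2CO3, so n(H2CO3) = 0.0002831 / 1 = 0.0002831 mol.
[H2CO3] = 0.0002831 / 0.01920 L = 0.0147 M.

0.0147 M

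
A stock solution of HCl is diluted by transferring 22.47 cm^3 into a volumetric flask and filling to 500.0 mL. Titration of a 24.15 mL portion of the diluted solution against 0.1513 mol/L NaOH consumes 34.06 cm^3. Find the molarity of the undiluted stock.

n(NaOH) = 0.1513 x 0.03406 = 0.005153 mol.
n(HCl) in the aliquot = 0.005153 mol.
[diluted HCl] = 0.005153 / 0.02415 = 0.2134 M.
Dilution factor = 500.0/22.47 = 22.25, so [stock] = 0.2134 x 22.25 = 4.75 M.

4.75 M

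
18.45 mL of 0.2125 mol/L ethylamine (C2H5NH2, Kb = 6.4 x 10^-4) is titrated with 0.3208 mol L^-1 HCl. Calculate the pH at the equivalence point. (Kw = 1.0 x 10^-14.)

5.85

n(C2H5NH2) = 0.2125 x 0.01845 = 0.003921 mol; V(HCl) at equivalence = 0.003921/0.3208 = 0.01222 L.
At equivalence the base is fully converted to C2H5NH3+; total volume = 0.03067 L, so [C2H5NH3+] = 0.003921/0.03067 = 0.1278 M.
Ka(C2H5NH3+) = Kw/Kb = 1.0e-14 / 6.4 x 10^-4 = 1.56e-11.
[H^+] = sqrt(Ka x [C2H5NH3+]) = sqrt(1.56e-11 x 0.1278) = 1.41e-6 M.
pH = -log(1.41e-6) = 5.85.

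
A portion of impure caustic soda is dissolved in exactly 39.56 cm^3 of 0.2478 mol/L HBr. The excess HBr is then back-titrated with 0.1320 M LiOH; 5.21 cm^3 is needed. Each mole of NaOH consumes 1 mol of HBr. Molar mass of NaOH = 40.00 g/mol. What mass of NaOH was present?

Total n(HBr) added = 0.2478 x 0.03956 = 0.009803 mol.
n(LiOH) used = 0.1320 x 0.005210 = 0.0006877 mol, which equals the excess n(HBr).
So n(HBr) consumed by the sample = 0.009803 - 0.0006877 = 0.009115 mol.
n(NaOH) = 0.009115 / 1 = 0.009115 mol.
mass = 0.009115 mol x 40.00 g/mol = 0.365 g.

0.365 g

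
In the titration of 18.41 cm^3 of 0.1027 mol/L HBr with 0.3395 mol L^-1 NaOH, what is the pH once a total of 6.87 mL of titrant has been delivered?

12.24

n(acid) = 0.1027 x 0.01841 = 0.001891 mol; n(NaOH) added = 0.3395 x 0.006870 = 0.002332 mol.
Base is in excess by 0.002332 - 0.001891 = 0.0004417 mol in a total volume of 0.02528 L.
[OH^-] = 0.0004417/0.02528 = 0.01747 M, so pOH = 1.76 and pH = 14.00 - 1.76 = 12.24.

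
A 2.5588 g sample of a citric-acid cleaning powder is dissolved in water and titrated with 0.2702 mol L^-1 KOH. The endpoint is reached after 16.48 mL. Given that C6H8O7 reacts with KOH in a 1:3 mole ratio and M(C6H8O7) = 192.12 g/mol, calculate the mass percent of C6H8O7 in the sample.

11.1%

n(KOH) = 0.2702 x 0.01648 = 0.004453 mol.
n(C6H8O7) = 0.004453 / 3 = 0.001484 mol.
mass of C6H8O7 = 0.001484 x 192.12 = 0.2852 g.
% purity = 0.2852 / 2.5588 x 100 = 11.1%.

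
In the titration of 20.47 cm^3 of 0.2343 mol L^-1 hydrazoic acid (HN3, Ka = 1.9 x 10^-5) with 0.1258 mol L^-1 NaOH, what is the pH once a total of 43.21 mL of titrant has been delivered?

n(acid) = 0.2343 x 0.02047 = 0.004796 mol; n(NaOH) added = 0.1258 x 0.04321 = 0.005436 mol.
Base is in excess by 0.005436 - 0.004796 = 0.0006397 mol in a total volume of 0.06368 L.
[OH^-] = 0.0006397/0.06368 = 0.01005 M, so pOH = 2.00 and pH = 14.00 - 2.00 = 12.00.

12.00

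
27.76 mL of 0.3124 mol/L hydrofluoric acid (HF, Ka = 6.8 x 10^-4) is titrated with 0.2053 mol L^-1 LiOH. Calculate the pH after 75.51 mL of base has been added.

n(acid) = 0.3124 x 0.02776 = 0.008672 mol; n(LiOH) added = 0.2053 x 0.07551 = 0.01550 mol.
Base is in excess by 0.01550 - 0.008672 = 0.006830 mol in a total volume of 0.1033 L.
[OH^-] = 0.006830/0.1033 = 0.06614 M, so pOH = 1.18 and pH = 14.00 - 1.18 = 12.82.

12.82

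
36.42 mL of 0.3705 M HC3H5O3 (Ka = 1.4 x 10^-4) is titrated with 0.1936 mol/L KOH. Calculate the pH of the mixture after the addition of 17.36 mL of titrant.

3.37

Initial n(HC3H5O3) = 0.3705 x 0.03642 = 0.01349 mol.
n(KOH) added = 0.1936 x 0.01736 = 0.003361 mol, converting that many moles of HC3H5O3 to C3H5O3-.
Remaining n(HC3H5O3) = 0.01013 mol; n(C3H5O3-) = 0.003361 mol.
By Henderson-Hasselbalch, pH = pKa + log([A^-]/[HA]) = 3.85 + log(0.003361/0.01013) = 3.85 + (-0.48) = 3.37.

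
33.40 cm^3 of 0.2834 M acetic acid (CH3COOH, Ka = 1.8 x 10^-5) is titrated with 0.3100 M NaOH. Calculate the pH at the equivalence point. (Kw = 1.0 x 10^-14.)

8.96

n(CH3COOH) = 0.2834 x 0.03340 = 0.009466 mol; V(NaOH) at equivalence = 0.009466/0.3100 = 0.03053 L.
At equivalence all the acid is converted to CH3COO-; total volume = 0.03340 + 0.03053 = 0.06393 L, so [CH3COO-] = 0.009466/0.06393 = 0.1481 M.
Kb = Kw/Ka = 1.0e-14 / 1.8 x 10^-5 = 5.56e-10.
[OH^-] = sqrt(Kb x [CH3COO-]) = sqrt(5.56e-10 x 0.1481) = 9.07e-6 M.
pOH = 5.04, so pH = 14.00 - 5.04 = 8.96.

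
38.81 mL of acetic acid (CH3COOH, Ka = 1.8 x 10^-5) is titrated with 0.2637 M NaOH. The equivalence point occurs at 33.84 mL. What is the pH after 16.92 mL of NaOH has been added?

4.74

16.92 mL is exactly half the equivalence volume (33.84/2), i.e. the half-equivalence point.
There, n(HA) = n(A^-), so pH = pKa = -log(1.8 x 10^-5) = 4.74.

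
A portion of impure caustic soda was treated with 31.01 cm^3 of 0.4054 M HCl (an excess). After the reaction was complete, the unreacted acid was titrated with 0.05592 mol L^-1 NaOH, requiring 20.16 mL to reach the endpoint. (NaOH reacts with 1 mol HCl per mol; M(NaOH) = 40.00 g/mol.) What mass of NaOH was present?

Total n(HCl) added = 0.4054 x 0.03101 = 0.01257 mol.
n(NaOH) used = 0.05592 x 0.02016 = 0.001127 mol, which equals the excess n(HCl).
So n(HCl) consumed by the sample = 0.01257 - 0.001127 = 0.01144 mol.
n(NaOH) = 0.01144 / 1 = 0.01144 mol.
mass = 0.01144 mol x 40.00 g/mol = 0.458 g.

0.458 g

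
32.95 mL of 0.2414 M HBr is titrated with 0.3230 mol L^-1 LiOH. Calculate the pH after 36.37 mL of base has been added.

12.74

n(acid) = 0.2414 x 0.03295 = 0.007954 mol; n(LiOH) added = 0.3230 x 0.03637 = 0.01175 mol.
Base is in excess by 0.01175 - 0.007954 = 0.003793 mol in a total volume of 0.06932 L.
[OH^-] = 0.003793/0.06932 = 0.05472 M, so pOH = 1.26 and pH = 14.00 - 1.26 = 12.74.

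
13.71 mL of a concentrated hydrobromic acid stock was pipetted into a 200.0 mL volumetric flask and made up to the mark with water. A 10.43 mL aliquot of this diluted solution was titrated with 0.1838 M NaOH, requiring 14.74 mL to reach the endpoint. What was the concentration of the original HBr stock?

3.79 M

n(NaOH) = 0.1838 x 0.01474 = 0.002709 mol.
n(HBr) in the aliquot = 0.002709 mol.
[diluted HBr] = 0.002709 / 0.01043 = 0.2598 M.
Dilution factor = 200.0/13.71 = 14.59, so [stock] = 0.2598 x 14.59 = 3.79 M.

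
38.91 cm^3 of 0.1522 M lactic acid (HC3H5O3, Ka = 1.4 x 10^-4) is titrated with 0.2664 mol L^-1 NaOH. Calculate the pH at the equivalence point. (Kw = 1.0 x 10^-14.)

n(HC3H5O3) = 0.1522 x 0.03891 = 0.005922 mol; V(NaOH) at equivalence = 0.005922/0.2664 = 0.02223 L.
At equivalence all the acid is converted to C3H5O3-; total volume = 0.03891 + 0.02223 = 0.06114 L, so [C3H5O3-] = 0.005922/0.06114 = 0.09686 M.
Kb = Kw/Ka = 1.0e-14 / 1.4 x 10^-4 = 7.14e-11.
[OH^-] = sqrt(Kb x [C3H5O3-]) = sqrt(7.14e-11 x 0.09686) = 2.63e-6 M.
pOH = 5.58, so pH = 14.00 - 5.58 = 8.42.

8.42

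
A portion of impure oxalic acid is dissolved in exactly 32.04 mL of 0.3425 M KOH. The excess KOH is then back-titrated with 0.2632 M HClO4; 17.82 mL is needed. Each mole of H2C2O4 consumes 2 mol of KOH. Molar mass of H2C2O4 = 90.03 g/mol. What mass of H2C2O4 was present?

Total n(KOH) added = 0.3425 x 0.03204 = 0.01097 mol.
n(HClO4) used = 0.2632 x 0.01782 = 0.004690 mol, which equals the excess n(KOH).
So n(KOH) consumed by the sample = 0.01097 - 0.004690 = 0.006283 mol.
n(H2C2O4) = 0.006283 / 2 = 0.003142 mol.
mass = 0.003142 mol x 90.03 g/mol = 0.283 g.

0.283 g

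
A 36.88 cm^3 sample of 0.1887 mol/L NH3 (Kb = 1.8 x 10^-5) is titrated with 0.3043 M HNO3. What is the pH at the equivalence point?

n(NH3) = 0.1887 x 0.03688 = 0.006959 mol; V(HNO3) at equivalence = 0.006959/0.3043 = 0.02287 L.
At equivalence the base is fully converted to NH4+; total volume = 0.05975 L, so [NH4+] = 0.006959/0.05975 = 0.1165 M.
Ka(NH4+) = Kw/Kb = 1.0e-14 / 1.8 x 10^-5 = 5.56e-10.
[H^+] = sqrt(Ka x [NH4+]) = sqrt(5.56e-10 x 0.1165) = 8.04e-6 M.
pH = -log(8.04e-6) = 5.09.

5.09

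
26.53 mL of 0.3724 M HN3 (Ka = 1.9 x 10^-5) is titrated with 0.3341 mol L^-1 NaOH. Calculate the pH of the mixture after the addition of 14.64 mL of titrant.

4.71

Initial n(HN3) = 0.3724 x 0.02653 = 0.009880 mol.
n(NaOH) added = 0.3341 x 0.01464 = 0.004891 mol, converting that many moles of HN3 to N3-.
Remaining n(HN3) = 0.004989 mol; n(N3-) = 0.004891 mol.
By Henderson-Hasselbalch, pH = pKa + log([A^-]/[HA]) = 4.72 + log(0.004891/0.004989) = 4.72 + (-0.01) = 4.71.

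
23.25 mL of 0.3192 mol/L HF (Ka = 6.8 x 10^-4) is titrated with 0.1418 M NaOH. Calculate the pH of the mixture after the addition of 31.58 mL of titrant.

Initial n(HF) = 0.3192 x 0.02325 = 0.007421 mol.
n(NaOH) added = 0.1418 x 0.03158 = 0.004478 mol, converting that many moles of HF to F-.
Remaining n(HF) = 0.002943 mol; n(F-) = 0.004478 mol.
By Henderson-Hasselbalch, pH = pKa + log([A^-]/[HA]) = 3.17 + log(0.004478/0.002943) = 3.17 + (+0.18) = 3.35.

3.35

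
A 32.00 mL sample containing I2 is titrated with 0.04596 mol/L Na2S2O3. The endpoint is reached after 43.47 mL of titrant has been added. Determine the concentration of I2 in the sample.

0.0312 M

n(Na2S2O3) = 0.04596 x 0.04347 = 0.001998 mol.
From the balanced equation, 2 mol Na2S2O3 reacts with 1 mol I2, so n(I2) = 0.001998 x 1/2 = 0.0009989 mol.
[I2] = 0.0009989 / 0.03200 L = 0.0312 M.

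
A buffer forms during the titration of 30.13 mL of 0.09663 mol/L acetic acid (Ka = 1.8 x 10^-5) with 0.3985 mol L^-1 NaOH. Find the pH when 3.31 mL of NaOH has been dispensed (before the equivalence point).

4.66

Initial n(CH3COOH) = 0.09663 x 0.03013 = 0.002911 mol.
n(NaOH) added = 0.3985 x 0.003310 = 0.001319 mol, converting that many moles of CH3COOH to CH3COO-.
Remaining n(CH3COOH) = 0.001592 mol; n(CH3COO-) = 0.001319 mol.
By Henderson-Hasselbalch, pH = pKa + log([A^-]/[HA]) = 4.74 + log(0.001319/0.001592) = 4.74 + (-0.08) = 4.66.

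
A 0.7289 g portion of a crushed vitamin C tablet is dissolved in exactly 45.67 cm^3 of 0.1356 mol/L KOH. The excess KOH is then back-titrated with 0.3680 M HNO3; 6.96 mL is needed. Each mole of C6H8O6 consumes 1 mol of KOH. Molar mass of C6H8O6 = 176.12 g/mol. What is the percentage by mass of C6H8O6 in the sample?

87.7%

Total n(KOH) added = 0.1356 x 0.04567 = 0.006193 mol.
n(HNO3) used = 0.3680 x 0.006960 = 0.002561 mol, which equals the excess n(KOH).
So n(KOH) consumed by the sample = 0.006193 - 0.002561 = 0.003632 mol.
n(C6H8O6) = 0.003632 / 1 = 0.003632 mol.
mass C6H8O6 = 0.003632 x 176.12 = 0.6396 g, so %C6H8O6 = 0.6396/0.7289 x 100 = 87.7%.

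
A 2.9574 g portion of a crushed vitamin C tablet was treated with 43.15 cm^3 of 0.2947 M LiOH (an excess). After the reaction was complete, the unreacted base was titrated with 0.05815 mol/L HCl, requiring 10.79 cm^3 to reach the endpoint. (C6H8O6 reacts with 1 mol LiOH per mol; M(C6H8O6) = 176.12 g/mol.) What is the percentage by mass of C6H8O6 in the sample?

Total n(LiOH) added = 0.2947 x 0.04315 = 0.01272 mol.
n(HCl) used = 0.05815 x 0.01079 = 0.0006274 mol, which equals the excess n(LiOH).
So n(LiOH) consumed by the sample = 0.01272 - 0.0006274 = 0.01209 mol.
n(C6H8O6) = 0.01209 / 1 = 0.01209 mol.
mass C6H8O6 = 0.01209 x 176.12 = 2.129 g, so %C6H8O6 = 2.129/2.9574 x 100 = 72.0%.

72.0%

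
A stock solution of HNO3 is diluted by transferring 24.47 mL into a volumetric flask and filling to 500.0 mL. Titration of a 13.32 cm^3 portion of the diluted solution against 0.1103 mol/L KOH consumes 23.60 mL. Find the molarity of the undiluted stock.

n(KOH) = 0.1103 x 0.02360 = 0.002603 mol.
n(HNO3) in the aliquot = 0.002603 mol.
[diluted HNO3] = 0.002603 / 0.01332 = 0.1954 M.
Dilution factor = 500.0/24.47 = 20.43, so [stock] = 0.1954 x 20.43 = 3.99 M.

3.99 M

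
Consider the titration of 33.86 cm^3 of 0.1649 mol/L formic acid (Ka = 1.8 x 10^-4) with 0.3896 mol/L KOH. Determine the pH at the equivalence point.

n(HCOOH) = 0.1649 x 0.03386 = 0.005584 mol; V(KOH) at equivalence = 0.005584/0.3896 = 0.01433 L.
At equivalence all the acid is converted to HCOO-; total volume = 0.03386 + 0.01433 = 0.04819 L, so [HCOO-] = 0.005584/0.04819 = 0.1159 M.
Kb = Kw/Ka = 1.0e-14 / 1.8 x 10^-4 = 5.56e-11.
[OH^-] = sqrt(Kb x [HCOO-]) = sqrt(5.56e-11 x 0.1159) = 2.54e-6 M.
pOH = 5.60, so pH = 14.00 - 5.60 = 8.40.

8.40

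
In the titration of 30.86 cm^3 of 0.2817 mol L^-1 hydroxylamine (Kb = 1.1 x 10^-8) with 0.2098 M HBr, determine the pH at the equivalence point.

n(NH2OH) = 0.2817 x 0.03086 = 0.008693 mol; V(HBr) at equivalence = 0.008693/0.2098 = 0.04144 L.
At equivalence the base is fully converted to NH3OH+; total volume = 0.07230 L, so [NH3OH+] = 0.008693/0.07230 = 0.1202 M.
Ka(NH3OH+) = Kw/Kb = 1.0e-14 / 1.1 x 10^-8 = 9.09e-7.
[H^+] = sqrt(Ka x [NH3OH+]) = sqrt(9.09e-7 x 0.1202) = 0.000331 M.
pH = -log(0.000331) = 3.48.

3.48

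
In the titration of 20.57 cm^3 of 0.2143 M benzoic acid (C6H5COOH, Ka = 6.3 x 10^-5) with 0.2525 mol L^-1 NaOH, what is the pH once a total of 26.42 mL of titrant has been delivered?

12.68

n(acid) = 0.2143 x 0.02057 = 0.004408 mol; n(NaOH) added = 0.2525 x 0.02642 = 0.006671 mol.
Base is in excess by 0.006671 - 0.004408 = 0.002263 mol in a total volume of 0.04699 L.
[OH^-] = 0.002263/0.04699 = 0.04816 M, so pOH = 1.32 and pH = 14.00 - 1.32 = 12.68.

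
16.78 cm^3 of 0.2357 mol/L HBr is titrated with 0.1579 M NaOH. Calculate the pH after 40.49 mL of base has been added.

n(acid) = 0.2357 x 0.01678 = 0.003955 mol; n(NaOH) added = 0.1579 x 0.04049 = 0.006393 mol.
Base is in excess by 0.006393 - 0.003955 = 0.002438 mol in a total volume of 0.05727 L.
[OH^-] = 0.002438/0.05727 = 0.04258 M, so pOH = 1.37 and pH = 14.00 - 1.37 = 12.63.

12.63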